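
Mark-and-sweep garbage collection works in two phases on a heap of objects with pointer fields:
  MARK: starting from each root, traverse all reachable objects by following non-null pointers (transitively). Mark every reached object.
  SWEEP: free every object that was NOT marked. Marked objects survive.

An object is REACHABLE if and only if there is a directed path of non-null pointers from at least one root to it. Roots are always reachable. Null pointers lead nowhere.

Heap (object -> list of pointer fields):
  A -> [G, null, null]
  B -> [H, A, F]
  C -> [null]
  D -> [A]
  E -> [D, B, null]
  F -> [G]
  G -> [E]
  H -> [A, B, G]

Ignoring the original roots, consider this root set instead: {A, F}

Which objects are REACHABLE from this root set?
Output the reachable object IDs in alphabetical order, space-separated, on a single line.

Roots: A F
Mark A: refs=G null null, marked=A
Mark F: refs=G, marked=A F
Mark G: refs=E, marked=A F G
Mark E: refs=D B null, marked=A E F G
Mark D: refs=A, marked=A D E F G
Mark B: refs=H A F, marked=A B D E F G
Mark H: refs=A B G, marked=A B D E F G H
Unmarked (collected): C

Answer: A B D E F G H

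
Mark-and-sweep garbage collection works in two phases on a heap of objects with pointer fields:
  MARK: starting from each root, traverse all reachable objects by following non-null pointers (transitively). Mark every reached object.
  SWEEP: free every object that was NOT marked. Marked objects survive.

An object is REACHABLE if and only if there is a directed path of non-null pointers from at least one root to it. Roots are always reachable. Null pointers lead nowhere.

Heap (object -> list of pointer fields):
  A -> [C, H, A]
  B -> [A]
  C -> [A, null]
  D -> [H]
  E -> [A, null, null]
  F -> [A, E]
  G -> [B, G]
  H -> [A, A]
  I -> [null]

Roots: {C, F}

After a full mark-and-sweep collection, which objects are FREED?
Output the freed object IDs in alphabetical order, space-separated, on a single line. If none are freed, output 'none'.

Answer: B D G I

Derivation:
Roots: C F
Mark C: refs=A null, marked=C
Mark F: refs=A E, marked=C F
Mark A: refs=C H A, marked=A C F
Mark E: refs=A null null, marked=A C E F
Mark H: refs=A A, marked=A C E F H
Unmarked (collected): B D G I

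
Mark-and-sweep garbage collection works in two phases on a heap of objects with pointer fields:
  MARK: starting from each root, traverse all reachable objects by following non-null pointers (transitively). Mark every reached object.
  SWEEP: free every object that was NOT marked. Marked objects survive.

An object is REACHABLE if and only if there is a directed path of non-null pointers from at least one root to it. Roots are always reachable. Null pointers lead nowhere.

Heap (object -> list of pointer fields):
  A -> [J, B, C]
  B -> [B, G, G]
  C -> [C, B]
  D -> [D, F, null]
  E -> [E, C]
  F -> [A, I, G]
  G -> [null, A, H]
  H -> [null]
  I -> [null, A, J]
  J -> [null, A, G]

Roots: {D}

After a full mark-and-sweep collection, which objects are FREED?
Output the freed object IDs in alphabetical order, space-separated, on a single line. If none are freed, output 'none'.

Answer: E

Derivation:
Roots: D
Mark D: refs=D F null, marked=D
Mark F: refs=A I G, marked=D F
Mark A: refs=J B C, marked=A D F
Mark I: refs=null A J, marked=A D F I
Mark G: refs=null A H, marked=A D F G I
Mark J: refs=null A G, marked=A D F G I J
Mark B: refs=B G G, marked=A B D F G I J
Mark C: refs=C B, marked=A B C D F G I J
Mark H: refs=null, marked=A B C D F G H I J
Unmarked (collected): E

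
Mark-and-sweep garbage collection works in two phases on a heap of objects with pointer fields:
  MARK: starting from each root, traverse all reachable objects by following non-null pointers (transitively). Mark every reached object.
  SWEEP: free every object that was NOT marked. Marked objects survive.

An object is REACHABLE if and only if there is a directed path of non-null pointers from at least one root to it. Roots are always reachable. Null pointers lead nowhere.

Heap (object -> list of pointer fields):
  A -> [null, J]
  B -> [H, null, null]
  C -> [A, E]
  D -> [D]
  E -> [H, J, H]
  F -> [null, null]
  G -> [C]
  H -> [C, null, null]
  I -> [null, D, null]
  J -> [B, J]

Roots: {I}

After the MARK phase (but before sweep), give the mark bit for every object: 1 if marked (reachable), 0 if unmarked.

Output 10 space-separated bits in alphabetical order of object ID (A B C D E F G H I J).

Roots: I
Mark I: refs=null D null, marked=I
Mark D: refs=D, marked=D I
Unmarked (collected): A B C E F G H J

Answer: 0 0 0 1 0 0 0 0 1 0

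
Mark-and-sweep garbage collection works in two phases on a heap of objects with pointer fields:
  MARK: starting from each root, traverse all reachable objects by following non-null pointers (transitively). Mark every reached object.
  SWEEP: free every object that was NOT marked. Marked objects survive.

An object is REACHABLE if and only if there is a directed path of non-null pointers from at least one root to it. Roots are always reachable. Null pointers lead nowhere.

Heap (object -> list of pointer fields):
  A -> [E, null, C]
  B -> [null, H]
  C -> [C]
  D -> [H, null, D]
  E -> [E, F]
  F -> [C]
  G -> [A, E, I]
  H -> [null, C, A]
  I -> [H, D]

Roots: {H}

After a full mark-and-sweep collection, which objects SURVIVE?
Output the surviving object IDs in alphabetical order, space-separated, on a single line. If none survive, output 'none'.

Answer: A C E F H

Derivation:
Roots: H
Mark H: refs=null C A, marked=H
Mark C: refs=C, marked=C H
Mark A: refs=E null C, marked=A C H
Mark E: refs=E F, marked=A C E H
Mark F: refs=C, marked=A C E F H
Unmarked (collected): B D G I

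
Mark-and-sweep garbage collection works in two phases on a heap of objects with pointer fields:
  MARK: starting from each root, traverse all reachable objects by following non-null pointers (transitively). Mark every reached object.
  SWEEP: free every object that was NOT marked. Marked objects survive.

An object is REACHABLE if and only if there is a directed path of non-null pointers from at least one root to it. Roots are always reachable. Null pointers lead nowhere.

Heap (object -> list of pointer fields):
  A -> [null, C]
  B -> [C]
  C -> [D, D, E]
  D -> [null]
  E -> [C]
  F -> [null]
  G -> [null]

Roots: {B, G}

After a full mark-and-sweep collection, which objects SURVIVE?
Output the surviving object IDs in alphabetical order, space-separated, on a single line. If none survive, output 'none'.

Roots: B G
Mark B: refs=C, marked=B
Mark G: refs=null, marked=B G
Mark C: refs=D D E, marked=B C G
Mark D: refs=null, marked=B C D G
Mark E: refs=C, marked=B C D E G
Unmarked (collected): A F

Answer: B C D E G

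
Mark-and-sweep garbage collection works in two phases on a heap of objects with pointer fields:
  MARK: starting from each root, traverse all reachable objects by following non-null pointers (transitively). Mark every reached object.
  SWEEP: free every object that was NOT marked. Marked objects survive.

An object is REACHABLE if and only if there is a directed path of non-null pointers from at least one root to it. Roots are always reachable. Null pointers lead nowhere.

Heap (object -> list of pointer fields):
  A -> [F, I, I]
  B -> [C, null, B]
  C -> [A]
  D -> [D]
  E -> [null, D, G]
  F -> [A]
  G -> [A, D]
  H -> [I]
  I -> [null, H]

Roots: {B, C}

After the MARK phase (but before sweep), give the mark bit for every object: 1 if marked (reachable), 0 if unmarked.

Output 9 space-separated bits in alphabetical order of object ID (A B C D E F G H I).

Answer: 1 1 1 0 0 1 0 1 1

Derivation:
Roots: B C
Mark B: refs=C null B, marked=B
Mark C: refs=A, marked=B C
Mark A: refs=F I I, marked=A B C
Mark F: refs=A, marked=A B C F
Mark I: refs=null H, marked=A B C F I
Mark H: refs=I, marked=A B C F H I
Unmarked (collected): D E G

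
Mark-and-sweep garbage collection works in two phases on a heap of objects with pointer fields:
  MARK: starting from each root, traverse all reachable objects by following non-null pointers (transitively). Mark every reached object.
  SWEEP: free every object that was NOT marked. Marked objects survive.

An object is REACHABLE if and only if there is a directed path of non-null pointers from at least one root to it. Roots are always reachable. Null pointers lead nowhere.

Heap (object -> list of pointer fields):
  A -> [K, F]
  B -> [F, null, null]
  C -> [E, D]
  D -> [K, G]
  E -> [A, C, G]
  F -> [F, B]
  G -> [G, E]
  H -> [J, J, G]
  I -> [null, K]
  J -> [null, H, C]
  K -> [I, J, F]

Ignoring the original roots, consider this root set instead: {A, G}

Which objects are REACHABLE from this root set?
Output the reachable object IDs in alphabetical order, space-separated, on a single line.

Answer: A B C D E F G H I J K

Derivation:
Roots: A G
Mark A: refs=K F, marked=A
Mark G: refs=G E, marked=A G
Mark K: refs=I J F, marked=A G K
Mark F: refs=F B, marked=A F G K
Mark E: refs=A C G, marked=A E F G K
Mark I: refs=null K, marked=A E F G I K
Mark J: refs=null H C, marked=A E F G I J K
Mark B: refs=F null null, marked=A B E F G I J K
Mark C: refs=E D, marked=A B C E F G I J K
Mark H: refs=J J G, marked=A B C E F G H I J K
Mark D: refs=K G, marked=A B C D E F G H I J K
Unmarked (collected): (none)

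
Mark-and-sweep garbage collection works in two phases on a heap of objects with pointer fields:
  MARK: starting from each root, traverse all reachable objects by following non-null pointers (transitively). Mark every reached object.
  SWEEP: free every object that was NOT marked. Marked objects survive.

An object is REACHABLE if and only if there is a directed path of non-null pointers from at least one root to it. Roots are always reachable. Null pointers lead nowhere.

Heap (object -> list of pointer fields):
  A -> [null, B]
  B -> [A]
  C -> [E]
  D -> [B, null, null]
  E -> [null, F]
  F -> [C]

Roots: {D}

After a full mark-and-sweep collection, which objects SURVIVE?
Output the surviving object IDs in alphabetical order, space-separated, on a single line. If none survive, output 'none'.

Answer: A B D

Derivation:
Roots: D
Mark D: refs=B null null, marked=D
Mark B: refs=A, marked=B D
Mark A: refs=null B, marked=A B D
Unmarked (collected): C E F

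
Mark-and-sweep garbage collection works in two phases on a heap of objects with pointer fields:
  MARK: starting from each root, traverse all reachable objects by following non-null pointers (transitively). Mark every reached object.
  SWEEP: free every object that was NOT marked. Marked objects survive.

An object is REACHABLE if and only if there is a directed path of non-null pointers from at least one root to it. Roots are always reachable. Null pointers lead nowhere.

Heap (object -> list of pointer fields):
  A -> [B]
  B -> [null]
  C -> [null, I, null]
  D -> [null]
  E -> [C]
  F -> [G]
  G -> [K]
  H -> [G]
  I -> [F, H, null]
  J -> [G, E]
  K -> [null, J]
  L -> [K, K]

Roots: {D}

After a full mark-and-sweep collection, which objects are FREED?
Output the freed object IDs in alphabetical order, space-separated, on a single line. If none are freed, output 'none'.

Answer: A B C E F G H I J K L

Derivation:
Roots: D
Mark D: refs=null, marked=D
Unmarked (collected): A B C E F G H I J K L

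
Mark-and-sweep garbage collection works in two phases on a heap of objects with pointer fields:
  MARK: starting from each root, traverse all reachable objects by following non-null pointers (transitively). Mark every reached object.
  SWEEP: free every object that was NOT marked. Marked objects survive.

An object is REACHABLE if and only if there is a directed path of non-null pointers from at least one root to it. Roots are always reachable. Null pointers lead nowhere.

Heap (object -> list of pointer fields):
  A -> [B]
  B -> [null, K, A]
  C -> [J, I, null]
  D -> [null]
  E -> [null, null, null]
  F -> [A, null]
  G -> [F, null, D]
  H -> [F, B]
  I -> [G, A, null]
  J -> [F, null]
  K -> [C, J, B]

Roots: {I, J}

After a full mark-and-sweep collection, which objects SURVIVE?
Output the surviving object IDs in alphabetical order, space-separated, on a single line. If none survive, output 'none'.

Roots: I J
Mark I: refs=G A null, marked=I
Mark J: refs=F null, marked=I J
Mark G: refs=F null D, marked=G I J
Mark A: refs=B, marked=A G I J
Mark F: refs=A null, marked=A F G I J
Mark D: refs=null, marked=A D F G I J
Mark B: refs=null K A, marked=A B D F G I J
Mark K: refs=C J B, marked=A B D F G I J K
Mark C: refs=J I null, marked=A B C D F G I J K
Unmarked (collected): E H

Answer: A B C D F G I J K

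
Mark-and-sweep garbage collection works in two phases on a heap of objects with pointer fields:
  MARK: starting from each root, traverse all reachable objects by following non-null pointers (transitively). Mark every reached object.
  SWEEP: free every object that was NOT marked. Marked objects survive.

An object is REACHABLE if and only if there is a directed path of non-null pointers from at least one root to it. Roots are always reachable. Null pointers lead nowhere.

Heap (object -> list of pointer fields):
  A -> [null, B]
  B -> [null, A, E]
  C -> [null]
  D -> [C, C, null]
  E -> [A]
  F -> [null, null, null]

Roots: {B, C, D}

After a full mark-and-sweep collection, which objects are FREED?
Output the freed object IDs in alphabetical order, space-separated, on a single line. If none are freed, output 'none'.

Roots: B C D
Mark B: refs=null A E, marked=B
Mark C: refs=null, marked=B C
Mark D: refs=C C null, marked=B C D
Mark A: refs=null B, marked=A B C D
Mark E: refs=A, marked=A B C D E
Unmarked (collected): F

Answer: F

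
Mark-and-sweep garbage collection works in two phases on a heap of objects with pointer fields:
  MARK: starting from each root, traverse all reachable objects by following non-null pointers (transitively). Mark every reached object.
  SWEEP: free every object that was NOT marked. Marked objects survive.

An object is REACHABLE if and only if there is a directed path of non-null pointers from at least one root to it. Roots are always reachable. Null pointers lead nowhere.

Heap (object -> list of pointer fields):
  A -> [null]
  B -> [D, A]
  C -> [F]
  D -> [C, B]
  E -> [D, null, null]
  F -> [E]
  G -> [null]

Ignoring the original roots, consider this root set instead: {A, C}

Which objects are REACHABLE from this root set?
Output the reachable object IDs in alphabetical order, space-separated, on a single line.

Answer: A B C D E F

Derivation:
Roots: A C
Mark A: refs=null, marked=A
Mark C: refs=F, marked=A C
Mark F: refs=E, marked=A C F
Mark E: refs=D null null, marked=A C E F
Mark D: refs=C B, marked=A C D E F
Mark B: refs=D A, marked=A B C D E F
Unmarked (collected): G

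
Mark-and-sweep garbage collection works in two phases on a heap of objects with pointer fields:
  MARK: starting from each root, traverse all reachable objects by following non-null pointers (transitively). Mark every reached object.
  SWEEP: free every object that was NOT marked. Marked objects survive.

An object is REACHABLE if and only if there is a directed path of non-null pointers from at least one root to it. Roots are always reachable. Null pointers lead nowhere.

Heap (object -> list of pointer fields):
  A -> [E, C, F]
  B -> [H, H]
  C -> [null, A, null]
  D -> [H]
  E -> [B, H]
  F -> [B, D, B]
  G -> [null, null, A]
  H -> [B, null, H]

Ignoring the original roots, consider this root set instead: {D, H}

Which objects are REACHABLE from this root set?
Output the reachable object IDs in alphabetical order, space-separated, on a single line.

Answer: B D H

Derivation:
Roots: D H
Mark D: refs=H, marked=D
Mark H: refs=B null H, marked=D H
Mark B: refs=H H, marked=B D H
Unmarked (collected): A C E F G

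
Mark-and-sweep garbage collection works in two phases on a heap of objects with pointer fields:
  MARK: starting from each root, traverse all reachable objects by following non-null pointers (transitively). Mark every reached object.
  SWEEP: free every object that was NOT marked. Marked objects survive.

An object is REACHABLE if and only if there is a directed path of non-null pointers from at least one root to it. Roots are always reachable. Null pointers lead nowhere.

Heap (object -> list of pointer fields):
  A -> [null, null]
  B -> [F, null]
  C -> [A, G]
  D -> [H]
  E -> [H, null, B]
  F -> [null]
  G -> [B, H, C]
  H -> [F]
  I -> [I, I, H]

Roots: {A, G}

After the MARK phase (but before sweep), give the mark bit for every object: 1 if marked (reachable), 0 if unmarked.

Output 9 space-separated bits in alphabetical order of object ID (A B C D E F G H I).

Roots: A G
Mark A: refs=null null, marked=A
Mark G: refs=B H C, marked=A G
Mark B: refs=F null, marked=A B G
Mark H: refs=F, marked=A B G H
Mark C: refs=A G, marked=A B C G H
Mark F: refs=null, marked=A B C F G H
Unmarked (collected): D E I

Answer: 1 1 1 0 0 1 1 1 0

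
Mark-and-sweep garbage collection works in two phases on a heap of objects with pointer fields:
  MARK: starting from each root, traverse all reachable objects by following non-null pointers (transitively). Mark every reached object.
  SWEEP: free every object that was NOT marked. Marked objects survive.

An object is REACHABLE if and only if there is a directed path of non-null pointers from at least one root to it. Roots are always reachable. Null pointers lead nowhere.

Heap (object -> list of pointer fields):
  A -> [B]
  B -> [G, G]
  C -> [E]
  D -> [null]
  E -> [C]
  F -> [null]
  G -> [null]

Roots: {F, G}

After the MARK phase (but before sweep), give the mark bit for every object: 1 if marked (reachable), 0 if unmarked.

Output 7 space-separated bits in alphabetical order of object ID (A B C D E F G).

Roots: F G
Mark F: refs=null, marked=F
Mark G: refs=null, marked=F G
Unmarked (collected): A B C D E

Answer: 0 0 0 0 0 1 1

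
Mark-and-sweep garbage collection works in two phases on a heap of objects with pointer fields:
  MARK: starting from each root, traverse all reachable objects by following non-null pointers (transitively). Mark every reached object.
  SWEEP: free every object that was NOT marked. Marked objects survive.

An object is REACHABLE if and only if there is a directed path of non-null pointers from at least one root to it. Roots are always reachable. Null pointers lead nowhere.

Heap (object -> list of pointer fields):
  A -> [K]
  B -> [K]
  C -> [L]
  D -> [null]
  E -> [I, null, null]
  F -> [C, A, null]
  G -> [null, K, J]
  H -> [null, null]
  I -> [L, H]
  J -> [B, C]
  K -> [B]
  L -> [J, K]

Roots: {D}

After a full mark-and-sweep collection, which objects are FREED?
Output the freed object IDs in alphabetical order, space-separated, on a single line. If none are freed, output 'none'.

Answer: A B C E F G H I J K L

Derivation:
Roots: D
Mark D: refs=null, marked=D
Unmarked (collected): A B C E F G H I J K L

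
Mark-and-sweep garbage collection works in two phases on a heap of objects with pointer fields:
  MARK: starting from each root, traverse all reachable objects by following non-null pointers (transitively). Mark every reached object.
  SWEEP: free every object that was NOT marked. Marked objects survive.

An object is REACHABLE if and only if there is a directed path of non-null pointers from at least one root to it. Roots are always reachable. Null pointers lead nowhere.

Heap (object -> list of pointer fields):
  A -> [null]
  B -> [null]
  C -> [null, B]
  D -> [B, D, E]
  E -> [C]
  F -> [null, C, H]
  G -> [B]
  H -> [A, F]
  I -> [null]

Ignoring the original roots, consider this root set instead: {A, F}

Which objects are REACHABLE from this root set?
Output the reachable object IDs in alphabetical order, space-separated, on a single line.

Answer: A B C F H

Derivation:
Roots: A F
Mark A: refs=null, marked=A
Mark F: refs=null C H, marked=A F
Mark C: refs=null B, marked=A C F
Mark H: refs=A F, marked=A C F H
Mark B: refs=null, marked=A B C F H
Unmarked (collected): D E G I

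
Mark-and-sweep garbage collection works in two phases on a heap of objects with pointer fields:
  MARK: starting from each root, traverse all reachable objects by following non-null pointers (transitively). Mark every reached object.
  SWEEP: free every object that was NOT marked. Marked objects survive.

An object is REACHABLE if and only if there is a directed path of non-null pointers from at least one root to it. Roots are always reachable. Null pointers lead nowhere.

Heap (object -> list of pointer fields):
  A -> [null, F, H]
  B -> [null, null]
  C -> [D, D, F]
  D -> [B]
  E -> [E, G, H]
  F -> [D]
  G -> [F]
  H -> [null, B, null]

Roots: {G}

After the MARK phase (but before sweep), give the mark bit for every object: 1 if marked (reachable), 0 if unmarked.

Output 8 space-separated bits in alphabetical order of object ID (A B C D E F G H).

Answer: 0 1 0 1 0 1 1 0

Derivation:
Roots: G
Mark G: refs=F, marked=G
Mark F: refs=D, marked=F G
Mark D: refs=B, marked=D F G
Mark B: refs=null null, marked=B D F G
Unmarked (collected): A C E H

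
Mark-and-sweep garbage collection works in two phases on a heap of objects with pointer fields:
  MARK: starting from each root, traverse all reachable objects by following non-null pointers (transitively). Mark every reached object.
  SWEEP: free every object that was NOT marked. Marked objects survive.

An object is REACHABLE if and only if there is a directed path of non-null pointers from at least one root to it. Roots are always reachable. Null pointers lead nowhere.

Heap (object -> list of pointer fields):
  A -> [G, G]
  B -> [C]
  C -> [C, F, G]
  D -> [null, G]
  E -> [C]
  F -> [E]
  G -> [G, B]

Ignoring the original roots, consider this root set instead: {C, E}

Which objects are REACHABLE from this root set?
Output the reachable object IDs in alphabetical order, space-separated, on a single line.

Answer: B C E F G

Derivation:
Roots: C E
Mark C: refs=C F G, marked=C
Mark E: refs=C, marked=C E
Mark F: refs=E, marked=C E F
Mark G: refs=G B, marked=C E F G
Mark B: refs=C, marked=B C E F G
Unmarked (collected): A D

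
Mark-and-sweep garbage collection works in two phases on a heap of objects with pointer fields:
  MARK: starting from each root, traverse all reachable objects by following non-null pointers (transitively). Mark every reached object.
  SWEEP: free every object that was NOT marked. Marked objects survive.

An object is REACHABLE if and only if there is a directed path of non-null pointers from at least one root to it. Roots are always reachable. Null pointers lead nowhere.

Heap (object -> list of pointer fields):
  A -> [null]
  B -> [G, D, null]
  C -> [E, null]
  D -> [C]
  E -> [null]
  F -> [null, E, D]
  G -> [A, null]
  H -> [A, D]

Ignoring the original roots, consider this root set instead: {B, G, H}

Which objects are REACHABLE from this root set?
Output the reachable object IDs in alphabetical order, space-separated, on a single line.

Roots: B G H
Mark B: refs=G D null, marked=B
Mark G: refs=A null, marked=B G
Mark H: refs=A D, marked=B G H
Mark D: refs=C, marked=B D G H
Mark A: refs=null, marked=A B D G H
Mark C: refs=E null, marked=A B C D G H
Mark E: refs=null, marked=A B C D E G H
Unmarked (collected): F

Answer: A B C D E G H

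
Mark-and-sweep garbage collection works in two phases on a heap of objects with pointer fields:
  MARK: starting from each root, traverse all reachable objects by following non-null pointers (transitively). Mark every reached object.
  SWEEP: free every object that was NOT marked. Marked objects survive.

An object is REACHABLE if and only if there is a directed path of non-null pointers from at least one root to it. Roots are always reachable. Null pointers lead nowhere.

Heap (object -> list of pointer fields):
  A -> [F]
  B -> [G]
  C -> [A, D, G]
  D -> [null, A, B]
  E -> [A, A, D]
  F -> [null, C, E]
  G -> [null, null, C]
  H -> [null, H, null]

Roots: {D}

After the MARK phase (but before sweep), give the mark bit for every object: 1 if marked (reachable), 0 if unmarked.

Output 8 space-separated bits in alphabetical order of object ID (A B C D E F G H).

Roots: D
Mark D: refs=null A B, marked=D
Mark A: refs=F, marked=A D
Mark B: refs=G, marked=A B D
Mark F: refs=null C E, marked=A B D F
Mark G: refs=null null C, marked=A B D F G
Mark C: refs=A D G, marked=A B C D F G
Mark E: refs=A A D, marked=A B C D E F G
Unmarked (collected): H

Answer: 1 1 1 1 1 1 1 0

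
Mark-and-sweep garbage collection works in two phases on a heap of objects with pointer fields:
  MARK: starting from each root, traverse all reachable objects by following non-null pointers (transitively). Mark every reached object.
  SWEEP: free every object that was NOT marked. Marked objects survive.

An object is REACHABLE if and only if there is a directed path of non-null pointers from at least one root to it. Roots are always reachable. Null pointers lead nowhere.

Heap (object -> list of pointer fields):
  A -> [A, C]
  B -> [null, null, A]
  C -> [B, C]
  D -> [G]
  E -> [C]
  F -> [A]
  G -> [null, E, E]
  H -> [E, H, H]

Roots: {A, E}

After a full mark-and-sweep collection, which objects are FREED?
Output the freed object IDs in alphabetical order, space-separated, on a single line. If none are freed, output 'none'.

Roots: A E
Mark A: refs=A C, marked=A
Mark E: refs=C, marked=A E
Mark C: refs=B C, marked=A C E
Mark B: refs=null null A, marked=A B C E
Unmarked (collected): D F G H

Answer: D F G H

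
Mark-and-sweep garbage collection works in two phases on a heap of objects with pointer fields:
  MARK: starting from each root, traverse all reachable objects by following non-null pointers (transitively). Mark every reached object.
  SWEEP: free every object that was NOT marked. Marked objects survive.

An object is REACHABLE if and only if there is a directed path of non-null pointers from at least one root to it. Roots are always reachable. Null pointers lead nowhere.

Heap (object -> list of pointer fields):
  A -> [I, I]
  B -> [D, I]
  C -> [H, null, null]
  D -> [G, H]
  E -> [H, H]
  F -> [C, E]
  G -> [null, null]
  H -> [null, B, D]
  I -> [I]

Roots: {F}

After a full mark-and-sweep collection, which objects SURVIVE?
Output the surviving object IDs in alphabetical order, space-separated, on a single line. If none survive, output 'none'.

Answer: B C D E F G H I

Derivation:
Roots: F
Mark F: refs=C E, marked=F
Mark C: refs=H null null, marked=C F
Mark E: refs=H H, marked=C E F
Mark H: refs=null B D, marked=C E F H
Mark B: refs=D I, marked=B C E F H
Mark D: refs=G H, marked=B C D E F H
Mark I: refs=I, marked=B C D E F H I
Mark G: refs=null null, marked=B C D E F G H I
Unmarked (collected): A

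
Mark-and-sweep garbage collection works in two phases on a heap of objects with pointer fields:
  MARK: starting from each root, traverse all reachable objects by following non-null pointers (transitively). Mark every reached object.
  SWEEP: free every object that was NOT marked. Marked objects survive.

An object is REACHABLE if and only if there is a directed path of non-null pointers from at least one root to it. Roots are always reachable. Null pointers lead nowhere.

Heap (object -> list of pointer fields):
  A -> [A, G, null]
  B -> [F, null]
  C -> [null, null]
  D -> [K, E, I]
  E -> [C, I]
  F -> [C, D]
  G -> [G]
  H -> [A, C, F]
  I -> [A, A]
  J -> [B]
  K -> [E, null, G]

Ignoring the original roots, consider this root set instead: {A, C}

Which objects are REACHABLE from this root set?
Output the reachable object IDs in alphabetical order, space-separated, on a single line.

Answer: A C G

Derivation:
Roots: A C
Mark A: refs=A G null, marked=A
Mark C: refs=null null, marked=A C
Mark G: refs=G, marked=A C G
Unmarked (collected): B D E F H I J K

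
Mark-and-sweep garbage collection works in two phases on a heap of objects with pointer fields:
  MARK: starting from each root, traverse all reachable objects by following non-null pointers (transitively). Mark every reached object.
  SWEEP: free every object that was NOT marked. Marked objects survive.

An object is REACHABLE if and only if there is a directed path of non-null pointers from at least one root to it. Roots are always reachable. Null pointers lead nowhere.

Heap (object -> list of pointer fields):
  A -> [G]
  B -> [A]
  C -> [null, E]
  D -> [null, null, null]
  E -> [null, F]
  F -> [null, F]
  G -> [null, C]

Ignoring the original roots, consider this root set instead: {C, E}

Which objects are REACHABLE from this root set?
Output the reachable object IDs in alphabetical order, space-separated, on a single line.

Answer: C E F

Derivation:
Roots: C E
Mark C: refs=null E, marked=C
Mark E: refs=null F, marked=C E
Mark F: refs=null F, marked=C E F
Unmarked (collected): A B D G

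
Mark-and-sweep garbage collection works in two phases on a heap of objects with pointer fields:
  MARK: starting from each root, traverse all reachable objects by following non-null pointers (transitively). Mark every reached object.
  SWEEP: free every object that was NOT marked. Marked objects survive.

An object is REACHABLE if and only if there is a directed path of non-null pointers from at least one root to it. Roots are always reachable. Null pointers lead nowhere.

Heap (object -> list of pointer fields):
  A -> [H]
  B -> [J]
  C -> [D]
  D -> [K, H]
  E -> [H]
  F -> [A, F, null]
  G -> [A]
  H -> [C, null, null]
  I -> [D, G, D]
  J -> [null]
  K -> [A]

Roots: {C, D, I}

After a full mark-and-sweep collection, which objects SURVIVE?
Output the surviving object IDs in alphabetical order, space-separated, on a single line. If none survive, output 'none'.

Roots: C D I
Mark C: refs=D, marked=C
Mark D: refs=K H, marked=C D
Mark I: refs=D G D, marked=C D I
Mark K: refs=A, marked=C D I K
Mark H: refs=C null null, marked=C D H I K
Mark G: refs=A, marked=C D G H I K
Mark A: refs=H, marked=A C D G H I K
Unmarked (collected): B E F J

Answer: A C D G H I K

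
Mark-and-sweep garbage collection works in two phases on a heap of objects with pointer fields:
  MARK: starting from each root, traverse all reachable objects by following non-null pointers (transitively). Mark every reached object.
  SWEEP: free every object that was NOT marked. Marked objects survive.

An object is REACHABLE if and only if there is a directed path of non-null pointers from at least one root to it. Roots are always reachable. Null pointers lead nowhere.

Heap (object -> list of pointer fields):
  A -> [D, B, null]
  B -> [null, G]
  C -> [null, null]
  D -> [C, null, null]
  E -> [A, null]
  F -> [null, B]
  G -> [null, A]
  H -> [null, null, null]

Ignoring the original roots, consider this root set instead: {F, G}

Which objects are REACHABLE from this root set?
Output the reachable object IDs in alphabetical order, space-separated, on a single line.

Roots: F G
Mark F: refs=null B, marked=F
Mark G: refs=null A, marked=F G
Mark B: refs=null G, marked=B F G
Mark A: refs=D B null, marked=A B F G
Mark D: refs=C null null, marked=A B D F G
Mark C: refs=null null, marked=A B C D F G
Unmarked (collected): E H

Answer: A B C D F G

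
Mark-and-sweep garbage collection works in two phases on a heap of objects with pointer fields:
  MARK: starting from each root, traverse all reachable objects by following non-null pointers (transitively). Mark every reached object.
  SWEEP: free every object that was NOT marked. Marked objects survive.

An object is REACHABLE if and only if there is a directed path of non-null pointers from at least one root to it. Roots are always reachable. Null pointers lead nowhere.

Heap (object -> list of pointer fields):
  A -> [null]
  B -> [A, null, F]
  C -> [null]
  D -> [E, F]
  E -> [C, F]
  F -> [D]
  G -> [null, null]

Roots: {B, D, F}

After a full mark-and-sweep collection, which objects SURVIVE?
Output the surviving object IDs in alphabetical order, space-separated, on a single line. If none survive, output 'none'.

Answer: A B C D E F

Derivation:
Roots: B D F
Mark B: refs=A null F, marked=B
Mark D: refs=E F, marked=B D
Mark F: refs=D, marked=B D F
Mark A: refs=null, marked=A B D F
Mark E: refs=C F, marked=A B D E F
Mark C: refs=null, marked=A B C D E F
Unmarked (collected): G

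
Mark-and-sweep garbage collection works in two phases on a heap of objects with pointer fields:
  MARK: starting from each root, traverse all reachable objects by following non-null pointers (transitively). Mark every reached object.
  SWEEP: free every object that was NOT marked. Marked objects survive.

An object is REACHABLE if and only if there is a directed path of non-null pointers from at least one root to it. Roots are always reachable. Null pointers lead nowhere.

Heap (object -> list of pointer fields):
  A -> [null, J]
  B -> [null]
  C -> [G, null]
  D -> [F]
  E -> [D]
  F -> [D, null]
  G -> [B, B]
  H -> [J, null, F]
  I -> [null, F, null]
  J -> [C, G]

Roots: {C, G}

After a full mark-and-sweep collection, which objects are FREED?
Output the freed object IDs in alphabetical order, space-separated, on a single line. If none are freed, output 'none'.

Answer: A D E F H I J

Derivation:
Roots: C G
Mark C: refs=G null, marked=C
Mark G: refs=B B, marked=C G
Mark B: refs=null, marked=B C G
Unmarked (collected): A D E F H I J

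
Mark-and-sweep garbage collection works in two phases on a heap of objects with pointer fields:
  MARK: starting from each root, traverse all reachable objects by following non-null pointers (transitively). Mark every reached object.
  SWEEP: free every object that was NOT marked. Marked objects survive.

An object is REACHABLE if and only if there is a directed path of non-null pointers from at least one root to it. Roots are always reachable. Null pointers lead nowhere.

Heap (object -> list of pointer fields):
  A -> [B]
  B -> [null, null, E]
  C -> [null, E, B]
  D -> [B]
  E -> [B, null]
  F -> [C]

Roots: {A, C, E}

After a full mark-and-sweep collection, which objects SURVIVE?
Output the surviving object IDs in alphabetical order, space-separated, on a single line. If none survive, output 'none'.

Answer: A B C E

Derivation:
Roots: A C E
Mark A: refs=B, marked=A
Mark C: refs=null E B, marked=A C
Mark E: refs=B null, marked=A C E
Mark B: refs=null null E, marked=A B C E
Unmarked (collected): D F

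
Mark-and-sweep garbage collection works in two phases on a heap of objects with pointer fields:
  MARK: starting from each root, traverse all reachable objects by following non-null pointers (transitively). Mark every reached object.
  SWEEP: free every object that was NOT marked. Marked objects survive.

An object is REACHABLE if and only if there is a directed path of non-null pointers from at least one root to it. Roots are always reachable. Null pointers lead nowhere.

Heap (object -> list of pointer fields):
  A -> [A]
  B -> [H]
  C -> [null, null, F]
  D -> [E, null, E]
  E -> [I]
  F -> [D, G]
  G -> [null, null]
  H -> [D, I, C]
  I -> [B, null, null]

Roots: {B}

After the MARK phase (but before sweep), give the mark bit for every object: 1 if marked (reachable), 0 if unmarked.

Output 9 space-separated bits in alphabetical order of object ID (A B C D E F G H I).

Roots: B
Mark B: refs=H, marked=B
Mark H: refs=D I C, marked=B H
Mark D: refs=E null E, marked=B D H
Mark I: refs=B null null, marked=B D H I
Mark C: refs=null null F, marked=B C D H I
Mark E: refs=I, marked=B C D E H I
Mark F: refs=D G, marked=B C D E F H I
Mark G: refs=null null, marked=B C D E F G H I
Unmarked (collected): A

Answer: 0 1 1 1 1 1 1 1 1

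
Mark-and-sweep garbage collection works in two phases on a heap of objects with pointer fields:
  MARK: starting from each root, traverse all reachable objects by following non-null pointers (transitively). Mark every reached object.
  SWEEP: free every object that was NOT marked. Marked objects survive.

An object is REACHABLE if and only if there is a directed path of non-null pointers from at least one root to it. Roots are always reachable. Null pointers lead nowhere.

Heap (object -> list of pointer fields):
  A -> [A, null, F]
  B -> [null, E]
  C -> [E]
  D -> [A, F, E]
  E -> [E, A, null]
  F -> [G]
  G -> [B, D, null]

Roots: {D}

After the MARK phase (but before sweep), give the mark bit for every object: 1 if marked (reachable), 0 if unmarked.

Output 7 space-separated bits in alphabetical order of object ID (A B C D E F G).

Answer: 1 1 0 1 1 1 1

Derivation:
Roots: D
Mark D: refs=A F E, marked=D
Mark A: refs=A null F, marked=A D
Mark F: refs=G, marked=A D F
Mark E: refs=E A null, marked=A D E F
Mark G: refs=B D null, marked=A D E F G
Mark B: refs=null E, marked=A B D E F G
Unmarked (collected): C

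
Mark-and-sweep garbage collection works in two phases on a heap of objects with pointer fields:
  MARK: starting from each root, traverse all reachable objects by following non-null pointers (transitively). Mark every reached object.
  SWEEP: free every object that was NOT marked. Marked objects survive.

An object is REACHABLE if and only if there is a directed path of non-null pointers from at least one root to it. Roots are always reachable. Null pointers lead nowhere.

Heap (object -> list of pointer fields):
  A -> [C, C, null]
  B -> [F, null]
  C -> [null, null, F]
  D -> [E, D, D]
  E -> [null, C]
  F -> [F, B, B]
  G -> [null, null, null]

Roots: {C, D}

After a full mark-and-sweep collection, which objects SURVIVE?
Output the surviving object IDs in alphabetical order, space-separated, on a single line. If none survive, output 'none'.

Roots: C D
Mark C: refs=null null F, marked=C
Mark D: refs=E D D, marked=C D
Mark F: refs=F B B, marked=C D F
Mark E: refs=null C, marked=C D E F
Mark B: refs=F null, marked=B C D E F
Unmarked (collected): A G

Answer: B C D E F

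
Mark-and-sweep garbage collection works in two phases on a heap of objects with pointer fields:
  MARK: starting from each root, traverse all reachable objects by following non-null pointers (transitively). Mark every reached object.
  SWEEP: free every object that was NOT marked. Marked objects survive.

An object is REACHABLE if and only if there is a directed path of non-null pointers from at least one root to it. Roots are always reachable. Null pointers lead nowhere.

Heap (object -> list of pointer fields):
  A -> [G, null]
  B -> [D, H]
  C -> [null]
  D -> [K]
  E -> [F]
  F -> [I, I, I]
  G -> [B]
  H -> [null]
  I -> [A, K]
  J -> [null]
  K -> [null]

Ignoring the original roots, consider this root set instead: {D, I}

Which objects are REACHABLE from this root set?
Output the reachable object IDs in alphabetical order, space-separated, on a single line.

Answer: A B D G H I K

Derivation:
Roots: D I
Mark D: refs=K, marked=D
Mark I: refs=A K, marked=D I
Mark K: refs=null, marked=D I K
Mark A: refs=G null, marked=A D I K
Mark G: refs=B, marked=A D G I K
Mark B: refs=D H, marked=A B D G I K
Mark H: refs=null, marked=A B D G H I K
Unmarked (collected): C E F J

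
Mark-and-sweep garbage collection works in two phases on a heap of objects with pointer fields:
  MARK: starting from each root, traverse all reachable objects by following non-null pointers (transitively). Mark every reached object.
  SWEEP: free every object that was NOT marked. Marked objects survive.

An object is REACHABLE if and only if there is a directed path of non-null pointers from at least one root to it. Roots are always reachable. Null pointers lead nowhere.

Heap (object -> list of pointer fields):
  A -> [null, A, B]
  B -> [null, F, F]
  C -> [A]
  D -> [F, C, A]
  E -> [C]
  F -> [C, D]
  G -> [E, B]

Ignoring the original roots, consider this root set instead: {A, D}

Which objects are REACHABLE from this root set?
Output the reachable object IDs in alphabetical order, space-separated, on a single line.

Roots: A D
Mark A: refs=null A B, marked=A
Mark D: refs=F C A, marked=A D
Mark B: refs=null F F, marked=A B D
Mark F: refs=C D, marked=A B D F
Mark C: refs=A, marked=A B C D F
Unmarked (collected): E G

Answer: A B C D F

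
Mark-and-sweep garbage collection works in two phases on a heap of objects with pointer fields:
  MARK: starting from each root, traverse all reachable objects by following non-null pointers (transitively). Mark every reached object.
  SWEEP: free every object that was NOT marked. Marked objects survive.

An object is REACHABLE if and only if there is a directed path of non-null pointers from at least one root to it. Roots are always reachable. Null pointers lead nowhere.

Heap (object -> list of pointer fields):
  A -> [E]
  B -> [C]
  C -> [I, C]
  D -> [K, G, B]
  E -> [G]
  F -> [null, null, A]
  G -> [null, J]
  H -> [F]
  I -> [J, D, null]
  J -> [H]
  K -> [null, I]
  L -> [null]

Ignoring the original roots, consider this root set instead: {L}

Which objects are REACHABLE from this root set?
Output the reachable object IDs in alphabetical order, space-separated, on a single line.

Answer: L

Derivation:
Roots: L
Mark L: refs=null, marked=L
Unmarked (collected): A B C D E F G H I J K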